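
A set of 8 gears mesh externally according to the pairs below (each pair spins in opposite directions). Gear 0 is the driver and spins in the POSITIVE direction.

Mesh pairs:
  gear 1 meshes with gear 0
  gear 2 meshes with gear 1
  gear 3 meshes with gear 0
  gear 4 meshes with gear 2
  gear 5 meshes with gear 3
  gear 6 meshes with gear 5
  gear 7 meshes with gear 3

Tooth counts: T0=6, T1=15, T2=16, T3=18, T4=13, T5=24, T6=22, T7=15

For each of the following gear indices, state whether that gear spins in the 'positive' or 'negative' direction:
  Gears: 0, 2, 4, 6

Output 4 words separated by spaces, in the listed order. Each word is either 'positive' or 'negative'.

Gear 0 (driver): positive (depth 0)
  gear 1: meshes with gear 0 -> depth 1 -> negative (opposite of gear 0)
  gear 2: meshes with gear 1 -> depth 2 -> positive (opposite of gear 1)
  gear 3: meshes with gear 0 -> depth 1 -> negative (opposite of gear 0)
  gear 4: meshes with gear 2 -> depth 3 -> negative (opposite of gear 2)
  gear 5: meshes with gear 3 -> depth 2 -> positive (opposite of gear 3)
  gear 6: meshes with gear 5 -> depth 3 -> negative (opposite of gear 5)
  gear 7: meshes with gear 3 -> depth 2 -> positive (opposite of gear 3)
Queried indices 0, 2, 4, 6 -> positive, positive, negative, negative

Answer: positive positive negative negative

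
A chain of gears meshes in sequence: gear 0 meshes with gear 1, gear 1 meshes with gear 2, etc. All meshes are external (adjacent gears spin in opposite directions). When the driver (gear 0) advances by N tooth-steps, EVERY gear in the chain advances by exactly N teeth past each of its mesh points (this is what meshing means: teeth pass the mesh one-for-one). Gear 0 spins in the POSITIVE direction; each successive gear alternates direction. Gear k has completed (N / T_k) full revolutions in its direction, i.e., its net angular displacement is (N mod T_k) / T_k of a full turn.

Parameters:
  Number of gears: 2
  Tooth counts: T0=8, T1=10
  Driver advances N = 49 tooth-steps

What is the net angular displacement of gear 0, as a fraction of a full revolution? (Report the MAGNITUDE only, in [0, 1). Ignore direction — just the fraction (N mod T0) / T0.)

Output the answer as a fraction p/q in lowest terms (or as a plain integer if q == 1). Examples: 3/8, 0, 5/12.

Answer: 1/8

Derivation:
Chain of 2 gears, tooth counts: [8, 10]
  gear 0: T0=8, direction=positive, advance = 49 mod 8 = 1 teeth = 1/8 turn
  gear 1: T1=10, direction=negative, advance = 49 mod 10 = 9 teeth = 9/10 turn
Gear 0: 49 mod 8 = 1
Fraction = 1 / 8 = 1/8 (gcd(1,8)=1) = 1/8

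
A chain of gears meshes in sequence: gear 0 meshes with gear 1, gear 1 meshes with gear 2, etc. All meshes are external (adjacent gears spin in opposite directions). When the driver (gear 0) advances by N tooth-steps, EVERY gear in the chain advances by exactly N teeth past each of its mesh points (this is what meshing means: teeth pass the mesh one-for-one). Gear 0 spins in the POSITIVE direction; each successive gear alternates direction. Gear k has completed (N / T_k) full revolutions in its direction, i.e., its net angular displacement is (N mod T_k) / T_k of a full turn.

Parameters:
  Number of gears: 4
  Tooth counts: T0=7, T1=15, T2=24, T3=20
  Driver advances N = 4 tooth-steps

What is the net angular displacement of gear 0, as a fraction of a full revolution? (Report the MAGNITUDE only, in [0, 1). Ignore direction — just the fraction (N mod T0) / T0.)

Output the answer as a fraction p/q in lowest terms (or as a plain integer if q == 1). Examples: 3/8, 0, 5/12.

Answer: 4/7

Derivation:
Chain of 4 gears, tooth counts: [7, 15, 24, 20]
  gear 0: T0=7, direction=positive, advance = 4 mod 7 = 4 teeth = 4/7 turn
  gear 1: T1=15, direction=negative, advance = 4 mod 15 = 4 teeth = 4/15 turn
  gear 2: T2=24, direction=positive, advance = 4 mod 24 = 4 teeth = 4/24 turn
  gear 3: T3=20, direction=negative, advance = 4 mod 20 = 4 teeth = 4/20 turn
Gear 0: 4 mod 7 = 4
Fraction = 4 / 7 = 4/7 (gcd(4,7)=1) = 4/7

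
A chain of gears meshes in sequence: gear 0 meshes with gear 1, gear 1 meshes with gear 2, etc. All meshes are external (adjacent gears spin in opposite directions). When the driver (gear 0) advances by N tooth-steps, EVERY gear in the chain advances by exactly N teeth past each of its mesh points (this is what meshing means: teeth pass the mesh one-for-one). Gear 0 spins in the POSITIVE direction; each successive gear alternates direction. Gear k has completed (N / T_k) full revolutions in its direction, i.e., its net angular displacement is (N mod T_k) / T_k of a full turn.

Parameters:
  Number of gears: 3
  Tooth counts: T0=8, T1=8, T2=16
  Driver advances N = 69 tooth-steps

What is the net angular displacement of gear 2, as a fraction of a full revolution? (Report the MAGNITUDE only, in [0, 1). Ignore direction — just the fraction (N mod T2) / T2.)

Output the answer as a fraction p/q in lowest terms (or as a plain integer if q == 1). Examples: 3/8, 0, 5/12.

Chain of 3 gears, tooth counts: [8, 8, 16]
  gear 0: T0=8, direction=positive, advance = 69 mod 8 = 5 teeth = 5/8 turn
  gear 1: T1=8, direction=negative, advance = 69 mod 8 = 5 teeth = 5/8 turn
  gear 2: T2=16, direction=positive, advance = 69 mod 16 = 5 teeth = 5/16 turn
Gear 2: 69 mod 16 = 5
Fraction = 5 / 16 = 5/16 (gcd(5,16)=1) = 5/16

Answer: 5/16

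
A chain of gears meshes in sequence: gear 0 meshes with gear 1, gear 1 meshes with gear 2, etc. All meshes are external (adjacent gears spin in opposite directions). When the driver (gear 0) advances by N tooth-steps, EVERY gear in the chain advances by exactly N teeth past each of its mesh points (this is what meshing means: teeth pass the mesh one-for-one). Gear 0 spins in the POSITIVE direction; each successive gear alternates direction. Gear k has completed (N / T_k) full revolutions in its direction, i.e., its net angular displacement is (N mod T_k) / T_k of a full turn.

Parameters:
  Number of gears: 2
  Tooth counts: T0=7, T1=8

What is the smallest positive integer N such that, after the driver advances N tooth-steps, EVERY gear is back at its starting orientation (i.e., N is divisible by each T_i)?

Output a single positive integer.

Gear k returns to start when N is a multiple of T_k.
All gears at start simultaneously when N is a common multiple of [7, 8]; the smallest such N is lcm(7, 8).
Start: lcm = T0 = 7
Fold in T1=8: gcd(7, 8) = 1; lcm(7, 8) = 7 * 8 / 1 = 56 / 1 = 56
Full cycle length = 56

Answer: 56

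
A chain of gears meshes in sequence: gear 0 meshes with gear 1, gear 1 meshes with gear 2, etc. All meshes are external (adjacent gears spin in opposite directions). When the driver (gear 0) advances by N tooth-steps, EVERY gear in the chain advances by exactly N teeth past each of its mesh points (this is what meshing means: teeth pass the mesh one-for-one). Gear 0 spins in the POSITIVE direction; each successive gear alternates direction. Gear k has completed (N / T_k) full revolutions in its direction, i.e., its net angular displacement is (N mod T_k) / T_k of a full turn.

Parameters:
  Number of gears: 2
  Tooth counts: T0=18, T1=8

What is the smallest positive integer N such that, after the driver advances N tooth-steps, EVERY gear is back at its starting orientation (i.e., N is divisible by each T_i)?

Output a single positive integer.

Gear k returns to start when N is a multiple of T_k.
All gears at start simultaneously when N is a common multiple of [18, 8]; the smallest such N is lcm(18, 8).
Start: lcm = T0 = 18
Fold in T1=8: gcd(18, 8) = 2; lcm(18, 8) = 18 * 8 / 2 = 144 / 2 = 72
Full cycle length = 72

Answer: 72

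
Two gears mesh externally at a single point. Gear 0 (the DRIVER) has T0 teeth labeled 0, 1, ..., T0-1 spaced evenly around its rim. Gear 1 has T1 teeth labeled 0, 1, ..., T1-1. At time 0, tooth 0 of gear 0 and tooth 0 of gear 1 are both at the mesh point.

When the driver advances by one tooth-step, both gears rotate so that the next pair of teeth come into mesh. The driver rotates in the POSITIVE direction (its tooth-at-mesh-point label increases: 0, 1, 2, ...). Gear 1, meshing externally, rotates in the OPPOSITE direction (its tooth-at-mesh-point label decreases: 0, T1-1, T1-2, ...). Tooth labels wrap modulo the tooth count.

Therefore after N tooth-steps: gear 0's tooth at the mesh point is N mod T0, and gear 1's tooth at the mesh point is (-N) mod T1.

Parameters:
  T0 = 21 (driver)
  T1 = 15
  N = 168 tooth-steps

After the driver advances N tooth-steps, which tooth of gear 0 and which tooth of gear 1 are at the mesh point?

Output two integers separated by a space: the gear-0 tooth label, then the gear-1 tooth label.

Gear 0 (driver, T0=21): tooth at mesh = N mod T0
  168 = 8 * 21 + 0, so 168 mod 21 = 0
  gear 0 tooth = 0
Gear 1 (driven, T1=15): tooth at mesh = (-N) mod T1
  168 = 11 * 15 + 3, so 168 mod 15 = 3
  (-168) mod 15 = (-3) mod 15 = 15 - 3 = 12
Mesh after 168 steps: gear-0 tooth 0 meets gear-1 tooth 12

Answer: 0 12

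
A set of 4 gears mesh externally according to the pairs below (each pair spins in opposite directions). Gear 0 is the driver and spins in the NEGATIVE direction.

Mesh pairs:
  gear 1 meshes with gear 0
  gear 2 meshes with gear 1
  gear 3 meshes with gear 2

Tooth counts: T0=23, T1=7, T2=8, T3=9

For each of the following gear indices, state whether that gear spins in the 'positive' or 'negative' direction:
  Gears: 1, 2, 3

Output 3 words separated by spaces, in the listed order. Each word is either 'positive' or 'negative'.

Answer: positive negative positive

Derivation:
Gear 0 (driver): negative (depth 0)
  gear 1: meshes with gear 0 -> depth 1 -> positive (opposite of gear 0)
  gear 2: meshes with gear 1 -> depth 2 -> negative (opposite of gear 1)
  gear 3: meshes with gear 2 -> depth 3 -> positive (opposite of gear 2)
Queried indices 1, 2, 3 -> positive, negative, positive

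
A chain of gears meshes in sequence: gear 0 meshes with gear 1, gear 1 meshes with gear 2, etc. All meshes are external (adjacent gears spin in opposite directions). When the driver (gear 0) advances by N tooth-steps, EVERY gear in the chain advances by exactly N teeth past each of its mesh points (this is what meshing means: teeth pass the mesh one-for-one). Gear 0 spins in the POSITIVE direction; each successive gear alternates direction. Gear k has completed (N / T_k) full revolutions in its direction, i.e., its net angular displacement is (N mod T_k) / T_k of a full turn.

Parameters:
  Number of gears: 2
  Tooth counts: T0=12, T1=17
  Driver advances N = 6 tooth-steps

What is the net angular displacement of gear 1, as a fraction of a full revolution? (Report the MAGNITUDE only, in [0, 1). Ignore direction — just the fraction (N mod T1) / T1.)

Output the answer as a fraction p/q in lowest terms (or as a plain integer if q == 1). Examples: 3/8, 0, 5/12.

Chain of 2 gears, tooth counts: [12, 17]
  gear 0: T0=12, direction=positive, advance = 6 mod 12 = 6 teeth = 6/12 turn
  gear 1: T1=17, direction=negative, advance = 6 mod 17 = 6 teeth = 6/17 turn
Gear 1: 6 mod 17 = 6
Fraction = 6 / 17 = 6/17 (gcd(6,17)=1) = 6/17

Answer: 6/17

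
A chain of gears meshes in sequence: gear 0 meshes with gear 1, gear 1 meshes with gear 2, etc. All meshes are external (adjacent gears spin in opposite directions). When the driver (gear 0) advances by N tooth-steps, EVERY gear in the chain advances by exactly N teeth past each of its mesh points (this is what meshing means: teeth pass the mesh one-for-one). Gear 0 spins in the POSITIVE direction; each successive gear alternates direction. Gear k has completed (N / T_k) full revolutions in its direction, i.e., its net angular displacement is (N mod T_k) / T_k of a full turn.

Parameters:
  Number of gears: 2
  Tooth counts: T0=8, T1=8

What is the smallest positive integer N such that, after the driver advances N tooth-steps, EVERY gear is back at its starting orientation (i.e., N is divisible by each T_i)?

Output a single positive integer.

Gear k returns to start when N is a multiple of T_k.
All gears at start simultaneously when N is a common multiple of [8, 8]; the smallest such N is lcm(8, 8).
Start: lcm = T0 = 8
Fold in T1=8: gcd(8, 8) = 8; lcm(8, 8) = 8 * 8 / 8 = 64 / 8 = 8
Full cycle length = 8

Answer: 8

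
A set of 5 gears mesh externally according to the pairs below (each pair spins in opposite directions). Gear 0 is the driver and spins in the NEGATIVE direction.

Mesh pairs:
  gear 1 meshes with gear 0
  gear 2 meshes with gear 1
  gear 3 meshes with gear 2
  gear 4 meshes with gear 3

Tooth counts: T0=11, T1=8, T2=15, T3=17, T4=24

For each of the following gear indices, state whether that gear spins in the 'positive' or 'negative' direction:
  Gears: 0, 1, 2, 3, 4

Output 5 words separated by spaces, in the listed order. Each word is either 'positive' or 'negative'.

Answer: negative positive negative positive negative

Derivation:
Gear 0 (driver): negative (depth 0)
  gear 1: meshes with gear 0 -> depth 1 -> positive (opposite of gear 0)
  gear 2: meshes with gear 1 -> depth 2 -> negative (opposite of gear 1)
  gear 3: meshes with gear 2 -> depth 3 -> positive (opposite of gear 2)
  gear 4: meshes with gear 3 -> depth 4 -> negative (opposite of gear 3)
Queried indices 0, 1, 2, 3, 4 -> negative, positive, negative, positive, negative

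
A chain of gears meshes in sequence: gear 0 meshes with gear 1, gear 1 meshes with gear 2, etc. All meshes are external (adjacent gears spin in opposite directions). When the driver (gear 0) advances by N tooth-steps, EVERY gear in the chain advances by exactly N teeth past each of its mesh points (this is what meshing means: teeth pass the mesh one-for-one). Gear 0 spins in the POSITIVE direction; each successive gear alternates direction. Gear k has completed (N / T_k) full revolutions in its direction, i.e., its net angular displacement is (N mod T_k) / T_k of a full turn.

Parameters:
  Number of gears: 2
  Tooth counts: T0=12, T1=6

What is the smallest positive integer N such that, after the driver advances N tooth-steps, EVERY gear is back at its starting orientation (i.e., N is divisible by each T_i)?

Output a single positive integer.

Gear k returns to start when N is a multiple of T_k.
All gears at start simultaneously when N is a common multiple of [12, 6]; the smallest such N is lcm(12, 6).
Start: lcm = T0 = 12
Fold in T1=6: gcd(12, 6) = 6; lcm(12, 6) = 12 * 6 / 6 = 72 / 6 = 12
Full cycle length = 12

Answer: 12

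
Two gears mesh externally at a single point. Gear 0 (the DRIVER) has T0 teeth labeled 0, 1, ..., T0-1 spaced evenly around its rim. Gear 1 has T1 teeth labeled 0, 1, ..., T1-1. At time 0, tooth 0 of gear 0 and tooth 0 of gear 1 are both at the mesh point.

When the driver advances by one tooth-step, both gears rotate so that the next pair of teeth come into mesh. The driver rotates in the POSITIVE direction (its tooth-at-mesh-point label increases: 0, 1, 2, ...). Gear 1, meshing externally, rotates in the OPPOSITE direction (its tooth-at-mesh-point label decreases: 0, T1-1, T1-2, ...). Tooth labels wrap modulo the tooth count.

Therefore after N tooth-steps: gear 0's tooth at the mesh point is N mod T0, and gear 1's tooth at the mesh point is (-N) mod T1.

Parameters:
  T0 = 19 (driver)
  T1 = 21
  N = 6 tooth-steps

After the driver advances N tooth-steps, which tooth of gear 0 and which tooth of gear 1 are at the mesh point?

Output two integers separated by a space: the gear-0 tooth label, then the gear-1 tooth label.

Gear 0 (driver, T0=19): tooth at mesh = N mod T0
  6 = 0 * 19 + 6, so 6 mod 19 = 6
  gear 0 tooth = 6
Gear 1 (driven, T1=21): tooth at mesh = (-N) mod T1
  6 = 0 * 21 + 6, so 6 mod 21 = 6
  (-6) mod 21 = (-6) mod 21 = 21 - 6 = 15
Mesh after 6 steps: gear-0 tooth 6 meets gear-1 tooth 15

Answer: 6 15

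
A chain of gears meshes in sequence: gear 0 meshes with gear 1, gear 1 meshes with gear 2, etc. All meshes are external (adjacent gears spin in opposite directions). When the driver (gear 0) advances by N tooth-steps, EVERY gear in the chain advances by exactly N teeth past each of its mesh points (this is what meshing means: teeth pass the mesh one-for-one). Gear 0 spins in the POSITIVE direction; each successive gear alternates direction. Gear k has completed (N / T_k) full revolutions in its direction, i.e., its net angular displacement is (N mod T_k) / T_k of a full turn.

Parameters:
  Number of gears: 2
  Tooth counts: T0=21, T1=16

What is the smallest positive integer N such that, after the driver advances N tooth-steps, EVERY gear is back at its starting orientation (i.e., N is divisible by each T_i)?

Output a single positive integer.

Gear k returns to start when N is a multiple of T_k.
All gears at start simultaneously when N is a common multiple of [21, 16]; the smallest such N is lcm(21, 16).
Start: lcm = T0 = 21
Fold in T1=16: gcd(21, 16) = 1; lcm(21, 16) = 21 * 16 / 1 = 336 / 1 = 336
Full cycle length = 336

Answer: 336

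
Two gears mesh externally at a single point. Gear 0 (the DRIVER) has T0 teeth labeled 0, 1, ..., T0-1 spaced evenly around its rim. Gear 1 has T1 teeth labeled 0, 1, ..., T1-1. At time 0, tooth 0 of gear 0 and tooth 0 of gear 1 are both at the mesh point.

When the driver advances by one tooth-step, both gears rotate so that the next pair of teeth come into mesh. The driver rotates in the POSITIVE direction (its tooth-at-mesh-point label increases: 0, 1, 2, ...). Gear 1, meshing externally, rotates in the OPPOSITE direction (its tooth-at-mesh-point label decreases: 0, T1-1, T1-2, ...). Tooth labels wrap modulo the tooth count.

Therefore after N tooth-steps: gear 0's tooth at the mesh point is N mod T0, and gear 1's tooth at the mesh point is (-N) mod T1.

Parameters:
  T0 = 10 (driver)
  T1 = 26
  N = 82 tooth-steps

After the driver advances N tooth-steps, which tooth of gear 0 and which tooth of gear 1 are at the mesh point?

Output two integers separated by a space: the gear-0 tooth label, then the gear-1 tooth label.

Answer: 2 22

Derivation:
Gear 0 (driver, T0=10): tooth at mesh = N mod T0
  82 = 8 * 10 + 2, so 82 mod 10 = 2
  gear 0 tooth = 2
Gear 1 (driven, T1=26): tooth at mesh = (-N) mod T1
  82 = 3 * 26 + 4, so 82 mod 26 = 4
  (-82) mod 26 = (-4) mod 26 = 26 - 4 = 22
Mesh after 82 steps: gear-0 tooth 2 meets gear-1 tooth 22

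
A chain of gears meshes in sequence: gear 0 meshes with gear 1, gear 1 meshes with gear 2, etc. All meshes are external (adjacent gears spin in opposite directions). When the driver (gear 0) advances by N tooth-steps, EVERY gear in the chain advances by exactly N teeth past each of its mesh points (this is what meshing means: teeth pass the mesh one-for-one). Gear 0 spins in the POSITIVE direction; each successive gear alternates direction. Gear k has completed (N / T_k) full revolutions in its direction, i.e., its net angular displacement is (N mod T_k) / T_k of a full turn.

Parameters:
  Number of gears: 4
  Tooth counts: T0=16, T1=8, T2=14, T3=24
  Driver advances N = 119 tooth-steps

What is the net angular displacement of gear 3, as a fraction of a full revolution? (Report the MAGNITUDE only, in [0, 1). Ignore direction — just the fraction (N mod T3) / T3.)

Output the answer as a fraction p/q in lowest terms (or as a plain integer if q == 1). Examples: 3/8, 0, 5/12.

Answer: 23/24

Derivation:
Chain of 4 gears, tooth counts: [16, 8, 14, 24]
  gear 0: T0=16, direction=positive, advance = 119 mod 16 = 7 teeth = 7/16 turn
  gear 1: T1=8, direction=negative, advance = 119 mod 8 = 7 teeth = 7/8 turn
  gear 2: T2=14, direction=positive, advance = 119 mod 14 = 7 teeth = 7/14 turn
  gear 3: T3=24, direction=negative, advance = 119 mod 24 = 23 teeth = 23/24 turn
Gear 3: 119 mod 24 = 23
Fraction = 23 / 24 = 23/24 (gcd(23,24)=1) = 23/24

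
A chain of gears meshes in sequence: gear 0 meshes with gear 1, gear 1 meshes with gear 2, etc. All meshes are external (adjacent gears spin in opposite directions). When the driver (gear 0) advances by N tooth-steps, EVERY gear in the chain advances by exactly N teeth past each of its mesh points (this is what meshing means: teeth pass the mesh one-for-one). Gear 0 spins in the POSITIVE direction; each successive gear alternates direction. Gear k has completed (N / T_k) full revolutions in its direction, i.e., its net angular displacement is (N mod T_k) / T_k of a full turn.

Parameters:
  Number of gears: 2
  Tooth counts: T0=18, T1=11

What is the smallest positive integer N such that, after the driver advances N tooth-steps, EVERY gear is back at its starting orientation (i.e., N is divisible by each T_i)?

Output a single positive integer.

Answer: 198

Derivation:
Gear k returns to start when N is a multiple of T_k.
All gears at start simultaneously when N is a common multiple of [18, 11]; the smallest such N is lcm(18, 11).
Start: lcm = T0 = 18
Fold in T1=11: gcd(18, 11) = 1; lcm(18, 11) = 18 * 11 / 1 = 198 / 1 = 198
Full cycle length = 198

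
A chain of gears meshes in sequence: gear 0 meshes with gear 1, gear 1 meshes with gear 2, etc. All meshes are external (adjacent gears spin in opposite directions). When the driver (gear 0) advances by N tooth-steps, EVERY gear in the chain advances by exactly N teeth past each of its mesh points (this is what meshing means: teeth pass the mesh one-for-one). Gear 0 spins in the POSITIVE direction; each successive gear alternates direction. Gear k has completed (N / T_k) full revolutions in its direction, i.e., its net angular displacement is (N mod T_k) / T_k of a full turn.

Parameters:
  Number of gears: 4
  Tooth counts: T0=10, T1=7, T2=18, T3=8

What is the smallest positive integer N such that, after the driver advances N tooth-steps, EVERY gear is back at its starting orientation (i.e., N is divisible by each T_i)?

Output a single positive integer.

Answer: 2520

Derivation:
Gear k returns to start when N is a multiple of T_k.
All gears at start simultaneously when N is a common multiple of [10, 7, 18, 8]; the smallest such N is lcm(10, 7, 18, 8).
Start: lcm = T0 = 10
Fold in T1=7: gcd(10, 7) = 1; lcm(10, 7) = 10 * 7 / 1 = 70 / 1 = 70
Fold in T2=18: gcd(70, 18) = 2; lcm(70, 18) = 70 * 18 / 2 = 1260 / 2 = 630
Fold in T3=8: gcd(630, 8) = 2; lcm(630, 8) = 630 * 8 / 2 = 5040 / 2 = 2520
Full cycle length = 2520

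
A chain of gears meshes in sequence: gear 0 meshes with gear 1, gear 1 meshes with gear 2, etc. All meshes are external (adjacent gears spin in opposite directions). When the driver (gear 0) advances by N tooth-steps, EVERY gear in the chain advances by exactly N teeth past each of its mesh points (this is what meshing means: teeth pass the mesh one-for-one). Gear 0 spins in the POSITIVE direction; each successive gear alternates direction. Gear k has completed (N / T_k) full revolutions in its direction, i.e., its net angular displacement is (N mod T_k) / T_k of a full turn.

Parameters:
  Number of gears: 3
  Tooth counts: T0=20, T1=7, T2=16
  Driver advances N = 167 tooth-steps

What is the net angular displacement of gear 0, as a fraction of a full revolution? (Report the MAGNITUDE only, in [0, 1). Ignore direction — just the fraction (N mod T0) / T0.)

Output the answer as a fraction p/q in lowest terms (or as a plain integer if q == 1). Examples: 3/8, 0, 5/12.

Chain of 3 gears, tooth counts: [20, 7, 16]
  gear 0: T0=20, direction=positive, advance = 167 mod 20 = 7 teeth = 7/20 turn
  gear 1: T1=7, direction=negative, advance = 167 mod 7 = 6 teeth = 6/7 turn
  gear 2: T2=16, direction=positive, advance = 167 mod 16 = 7 teeth = 7/16 turn
Gear 0: 167 mod 20 = 7
Fraction = 7 / 20 = 7/20 (gcd(7,20)=1) = 7/20

Answer: 7/20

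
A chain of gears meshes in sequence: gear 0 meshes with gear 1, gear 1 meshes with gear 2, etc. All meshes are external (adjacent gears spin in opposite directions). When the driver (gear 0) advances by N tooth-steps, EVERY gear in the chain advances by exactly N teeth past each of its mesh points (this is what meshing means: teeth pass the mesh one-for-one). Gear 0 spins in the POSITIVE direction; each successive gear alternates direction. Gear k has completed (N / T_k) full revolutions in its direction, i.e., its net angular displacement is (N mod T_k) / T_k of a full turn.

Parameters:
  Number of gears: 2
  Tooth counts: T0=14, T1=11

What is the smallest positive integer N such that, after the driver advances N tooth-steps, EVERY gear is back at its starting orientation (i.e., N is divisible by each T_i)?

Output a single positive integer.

Answer: 154

Derivation:
Gear k returns to start when N is a multiple of T_k.
All gears at start simultaneously when N is a common multiple of [14, 11]; the smallest such N is lcm(14, 11).
Start: lcm = T0 = 14
Fold in T1=11: gcd(14, 11) = 1; lcm(14, 11) = 14 * 11 / 1 = 154 / 1 = 154
Full cycle length = 154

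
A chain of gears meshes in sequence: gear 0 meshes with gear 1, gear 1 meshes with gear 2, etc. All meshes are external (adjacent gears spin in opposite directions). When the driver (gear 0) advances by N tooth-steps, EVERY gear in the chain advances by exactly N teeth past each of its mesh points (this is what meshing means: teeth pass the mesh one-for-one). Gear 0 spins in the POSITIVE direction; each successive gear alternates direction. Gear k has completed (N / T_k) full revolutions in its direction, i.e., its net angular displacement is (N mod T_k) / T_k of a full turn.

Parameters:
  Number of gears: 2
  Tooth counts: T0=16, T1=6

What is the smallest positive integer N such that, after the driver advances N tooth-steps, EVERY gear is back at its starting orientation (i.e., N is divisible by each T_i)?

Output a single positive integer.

Answer: 48

Derivation:
Gear k returns to start when N is a multiple of T_k.
All gears at start simultaneously when N is a common multiple of [16, 6]; the smallest such N is lcm(16, 6).
Start: lcm = T0 = 16
Fold in T1=6: gcd(16, 6) = 2; lcm(16, 6) = 16 * 6 / 2 = 96 / 2 = 48
Full cycle length = 48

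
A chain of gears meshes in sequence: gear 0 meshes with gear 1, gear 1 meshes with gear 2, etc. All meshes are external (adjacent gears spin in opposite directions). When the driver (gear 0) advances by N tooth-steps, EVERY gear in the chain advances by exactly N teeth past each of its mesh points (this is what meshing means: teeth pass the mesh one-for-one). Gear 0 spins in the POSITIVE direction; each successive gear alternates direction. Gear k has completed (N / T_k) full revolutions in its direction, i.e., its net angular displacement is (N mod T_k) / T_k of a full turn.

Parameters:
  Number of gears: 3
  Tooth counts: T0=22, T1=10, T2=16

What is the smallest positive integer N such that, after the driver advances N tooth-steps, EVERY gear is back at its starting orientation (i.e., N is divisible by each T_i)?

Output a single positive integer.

Answer: 880

Derivation:
Gear k returns to start when N is a multiple of T_k.
All gears at start simultaneously when N is a common multiple of [22, 10, 16]; the smallest such N is lcm(22, 10, 16).
Start: lcm = T0 = 22
Fold in T1=10: gcd(22, 10) = 2; lcm(22, 10) = 22 * 10 / 2 = 220 / 2 = 110
Fold in T2=16: gcd(110, 16) = 2; lcm(110, 16) = 110 * 16 / 2 = 1760 / 2 = 880
Full cycle length = 880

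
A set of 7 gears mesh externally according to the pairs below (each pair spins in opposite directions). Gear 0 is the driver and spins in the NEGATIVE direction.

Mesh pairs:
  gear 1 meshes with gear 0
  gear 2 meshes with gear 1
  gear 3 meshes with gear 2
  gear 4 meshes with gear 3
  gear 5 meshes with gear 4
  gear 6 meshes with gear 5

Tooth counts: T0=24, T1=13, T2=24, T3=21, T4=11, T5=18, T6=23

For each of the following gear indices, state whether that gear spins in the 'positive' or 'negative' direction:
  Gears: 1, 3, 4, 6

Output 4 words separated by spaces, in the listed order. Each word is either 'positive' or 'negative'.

Answer: positive positive negative negative

Derivation:
Gear 0 (driver): negative (depth 0)
  gear 1: meshes with gear 0 -> depth 1 -> positive (opposite of gear 0)
  gear 2: meshes with gear 1 -> depth 2 -> negative (opposite of gear 1)
  gear 3: meshes with gear 2 -> depth 3 -> positive (opposite of gear 2)
  gear 4: meshes with gear 3 -> depth 4 -> negative (opposite of gear 3)
  gear 5: meshes with gear 4 -> depth 5 -> positive (opposite of gear 4)
  gear 6: meshes with gear 5 -> depth 6 -> negative (opposite of gear 5)
Queried indices 1, 3, 4, 6 -> positive, positive, negative, negative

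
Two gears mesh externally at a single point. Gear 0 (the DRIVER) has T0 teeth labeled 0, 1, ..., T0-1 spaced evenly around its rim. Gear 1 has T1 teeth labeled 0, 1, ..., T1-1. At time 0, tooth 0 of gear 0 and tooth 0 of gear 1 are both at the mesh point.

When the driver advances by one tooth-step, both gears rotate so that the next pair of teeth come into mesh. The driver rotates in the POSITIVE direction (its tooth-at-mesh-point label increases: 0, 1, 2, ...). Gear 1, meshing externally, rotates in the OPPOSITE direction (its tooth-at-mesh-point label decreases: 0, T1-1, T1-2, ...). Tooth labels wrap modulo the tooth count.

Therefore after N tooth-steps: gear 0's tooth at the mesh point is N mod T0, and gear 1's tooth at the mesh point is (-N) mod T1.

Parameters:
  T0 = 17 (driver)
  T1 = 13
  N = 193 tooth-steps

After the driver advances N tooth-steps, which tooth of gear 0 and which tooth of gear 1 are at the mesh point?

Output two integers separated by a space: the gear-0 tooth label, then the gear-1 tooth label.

Gear 0 (driver, T0=17): tooth at mesh = N mod T0
  193 = 11 * 17 + 6, so 193 mod 17 = 6
  gear 0 tooth = 6
Gear 1 (driven, T1=13): tooth at mesh = (-N) mod T1
  193 = 14 * 13 + 11, so 193 mod 13 = 11
  (-193) mod 13 = (-11) mod 13 = 13 - 11 = 2
Mesh after 193 steps: gear-0 tooth 6 meets gear-1 tooth 2

Answer: 6 2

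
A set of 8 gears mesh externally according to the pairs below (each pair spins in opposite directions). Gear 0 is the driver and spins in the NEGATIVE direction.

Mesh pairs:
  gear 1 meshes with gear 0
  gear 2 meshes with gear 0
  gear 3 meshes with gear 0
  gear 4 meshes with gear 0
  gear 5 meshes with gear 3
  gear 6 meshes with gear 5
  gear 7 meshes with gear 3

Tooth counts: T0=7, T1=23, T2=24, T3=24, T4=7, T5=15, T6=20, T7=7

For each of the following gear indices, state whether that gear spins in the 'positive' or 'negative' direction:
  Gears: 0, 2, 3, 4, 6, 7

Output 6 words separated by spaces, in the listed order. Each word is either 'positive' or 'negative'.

Gear 0 (driver): negative (depth 0)
  gear 1: meshes with gear 0 -> depth 1 -> positive (opposite of gear 0)
  gear 2: meshes with gear 0 -> depth 1 -> positive (opposite of gear 0)
  gear 3: meshes with gear 0 -> depth 1 -> positive (opposite of gear 0)
  gear 4: meshes with gear 0 -> depth 1 -> positive (opposite of gear 0)
  gear 5: meshes with gear 3 -> depth 2 -> negative (opposite of gear 3)
  gear 6: meshes with gear 5 -> depth 3 -> positive (opposite of gear 5)
  gear 7: meshes with gear 3 -> depth 2 -> negative (opposite of gear 3)
Queried indices 0, 2, 3, 4, 6, 7 -> negative, positive, positive, positive, positive, negative

Answer: negative positive positive positive positive negative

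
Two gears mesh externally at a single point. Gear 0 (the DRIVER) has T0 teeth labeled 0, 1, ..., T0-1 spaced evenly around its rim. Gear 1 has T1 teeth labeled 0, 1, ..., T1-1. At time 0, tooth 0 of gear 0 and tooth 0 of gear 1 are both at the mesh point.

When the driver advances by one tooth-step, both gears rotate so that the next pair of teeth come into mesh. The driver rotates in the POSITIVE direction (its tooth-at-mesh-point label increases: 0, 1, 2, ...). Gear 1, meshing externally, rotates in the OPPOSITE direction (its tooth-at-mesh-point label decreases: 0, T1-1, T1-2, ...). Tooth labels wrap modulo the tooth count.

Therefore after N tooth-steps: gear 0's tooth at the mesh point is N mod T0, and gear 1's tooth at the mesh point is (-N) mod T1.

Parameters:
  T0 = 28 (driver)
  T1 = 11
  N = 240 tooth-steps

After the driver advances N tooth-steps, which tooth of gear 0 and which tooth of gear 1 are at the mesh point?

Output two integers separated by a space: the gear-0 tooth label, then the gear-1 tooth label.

Answer: 16 2

Derivation:
Gear 0 (driver, T0=28): tooth at mesh = N mod T0
  240 = 8 * 28 + 16, so 240 mod 28 = 16
  gear 0 tooth = 16
Gear 1 (driven, T1=11): tooth at mesh = (-N) mod T1
  240 = 21 * 11 + 9, so 240 mod 11 = 9
  (-240) mod 11 = (-9) mod 11 = 11 - 9 = 2
Mesh after 240 steps: gear-0 tooth 16 meets gear-1 tooth 2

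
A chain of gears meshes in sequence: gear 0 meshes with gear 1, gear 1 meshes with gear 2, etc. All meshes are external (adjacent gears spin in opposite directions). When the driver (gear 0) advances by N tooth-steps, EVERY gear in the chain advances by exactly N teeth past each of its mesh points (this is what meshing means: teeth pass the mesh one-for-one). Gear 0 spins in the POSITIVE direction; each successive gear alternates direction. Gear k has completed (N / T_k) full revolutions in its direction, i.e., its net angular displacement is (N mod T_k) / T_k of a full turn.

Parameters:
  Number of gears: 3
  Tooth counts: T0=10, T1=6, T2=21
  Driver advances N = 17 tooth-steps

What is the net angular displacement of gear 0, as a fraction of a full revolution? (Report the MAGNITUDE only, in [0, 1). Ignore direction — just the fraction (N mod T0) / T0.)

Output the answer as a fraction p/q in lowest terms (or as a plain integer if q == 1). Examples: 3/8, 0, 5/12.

Chain of 3 gears, tooth counts: [10, 6, 21]
  gear 0: T0=10, direction=positive, advance = 17 mod 10 = 7 teeth = 7/10 turn
  gear 1: T1=6, direction=negative, advance = 17 mod 6 = 5 teeth = 5/6 turn
  gear 2: T2=21, direction=positive, advance = 17 mod 21 = 17 teeth = 17/21 turn
Gear 0: 17 mod 10 = 7
Fraction = 7 / 10 = 7/10 (gcd(7,10)=1) = 7/10

Answer: 7/10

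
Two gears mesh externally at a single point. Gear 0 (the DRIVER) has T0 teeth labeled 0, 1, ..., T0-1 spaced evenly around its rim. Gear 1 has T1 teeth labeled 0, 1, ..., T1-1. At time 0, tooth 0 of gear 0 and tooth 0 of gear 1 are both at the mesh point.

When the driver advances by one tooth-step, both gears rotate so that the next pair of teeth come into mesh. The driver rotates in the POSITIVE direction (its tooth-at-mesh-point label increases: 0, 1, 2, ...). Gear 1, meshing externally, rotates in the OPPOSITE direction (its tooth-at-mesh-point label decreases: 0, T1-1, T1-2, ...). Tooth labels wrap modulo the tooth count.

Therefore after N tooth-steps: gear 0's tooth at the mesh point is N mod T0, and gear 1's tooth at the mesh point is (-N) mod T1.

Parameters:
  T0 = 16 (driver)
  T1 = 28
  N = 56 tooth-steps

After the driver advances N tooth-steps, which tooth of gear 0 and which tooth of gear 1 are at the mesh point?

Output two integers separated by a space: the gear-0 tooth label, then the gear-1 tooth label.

Gear 0 (driver, T0=16): tooth at mesh = N mod T0
  56 = 3 * 16 + 8, so 56 mod 16 = 8
  gear 0 tooth = 8
Gear 1 (driven, T1=28): tooth at mesh = (-N) mod T1
  56 = 2 * 28 + 0, so 56 mod 28 = 0
  (-56) mod 28 = 0
Mesh after 56 steps: gear-0 tooth 8 meets gear-1 tooth 0

Answer: 8 0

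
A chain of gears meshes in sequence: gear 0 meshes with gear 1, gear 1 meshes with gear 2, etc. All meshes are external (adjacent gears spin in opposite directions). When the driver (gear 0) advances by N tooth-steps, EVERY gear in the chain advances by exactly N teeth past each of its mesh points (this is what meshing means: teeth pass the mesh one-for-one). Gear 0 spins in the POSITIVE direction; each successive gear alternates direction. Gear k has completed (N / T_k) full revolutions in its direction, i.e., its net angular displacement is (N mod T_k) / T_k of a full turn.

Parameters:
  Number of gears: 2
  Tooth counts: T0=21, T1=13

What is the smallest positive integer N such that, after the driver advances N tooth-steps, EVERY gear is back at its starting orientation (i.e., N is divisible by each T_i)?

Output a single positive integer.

Gear k returns to start when N is a multiple of T_k.
All gears at start simultaneously when N is a common multiple of [21, 13]; the smallest such N is lcm(21, 13).
Start: lcm = T0 = 21
Fold in T1=13: gcd(21, 13) = 1; lcm(21, 13) = 21 * 13 / 1 = 273 / 1 = 273
Full cycle length = 273

Answer: 273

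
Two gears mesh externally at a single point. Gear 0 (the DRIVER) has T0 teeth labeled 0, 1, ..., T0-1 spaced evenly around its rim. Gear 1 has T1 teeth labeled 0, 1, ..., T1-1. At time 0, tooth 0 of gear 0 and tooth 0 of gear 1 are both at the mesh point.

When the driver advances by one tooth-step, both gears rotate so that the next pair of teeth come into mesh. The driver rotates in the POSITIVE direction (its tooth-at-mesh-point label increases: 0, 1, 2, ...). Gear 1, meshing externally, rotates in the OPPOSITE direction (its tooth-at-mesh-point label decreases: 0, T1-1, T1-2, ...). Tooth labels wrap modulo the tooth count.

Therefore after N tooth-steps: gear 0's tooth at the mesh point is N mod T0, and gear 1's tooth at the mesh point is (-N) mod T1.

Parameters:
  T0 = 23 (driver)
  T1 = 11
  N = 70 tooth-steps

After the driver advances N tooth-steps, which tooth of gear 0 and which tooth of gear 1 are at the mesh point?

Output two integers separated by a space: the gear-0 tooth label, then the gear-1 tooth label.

Answer: 1 7

Derivation:
Gear 0 (driver, T0=23): tooth at mesh = N mod T0
  70 = 3 * 23 + 1, so 70 mod 23 = 1
  gear 0 tooth = 1
Gear 1 (driven, T1=11): tooth at mesh = (-N) mod T1
  70 = 6 * 11 + 4, so 70 mod 11 = 4
  (-70) mod 11 = (-4) mod 11 = 11 - 4 = 7
Mesh after 70 steps: gear-0 tooth 1 meets gear-1 tooth 7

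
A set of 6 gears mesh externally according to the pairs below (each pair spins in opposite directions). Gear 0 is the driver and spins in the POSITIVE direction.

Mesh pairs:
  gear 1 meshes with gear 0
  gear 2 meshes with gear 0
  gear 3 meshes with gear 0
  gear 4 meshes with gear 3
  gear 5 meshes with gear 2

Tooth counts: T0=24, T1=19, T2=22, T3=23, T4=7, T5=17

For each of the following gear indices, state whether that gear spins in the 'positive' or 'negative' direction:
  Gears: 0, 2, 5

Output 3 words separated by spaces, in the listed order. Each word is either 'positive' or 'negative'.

Answer: positive negative positive

Derivation:
Gear 0 (driver): positive (depth 0)
  gear 1: meshes with gear 0 -> depth 1 -> negative (opposite of gear 0)
  gear 2: meshes with gear 0 -> depth 1 -> negative (opposite of gear 0)
  gear 3: meshes with gear 0 -> depth 1 -> negative (opposite of gear 0)
  gear 4: meshes with gear 3 -> depth 2 -> positive (opposite of gear 3)
  gear 5: meshes with gear 2 -> depth 2 -> positive (opposite of gear 2)
Queried indices 0, 2, 5 -> positive, negative, positive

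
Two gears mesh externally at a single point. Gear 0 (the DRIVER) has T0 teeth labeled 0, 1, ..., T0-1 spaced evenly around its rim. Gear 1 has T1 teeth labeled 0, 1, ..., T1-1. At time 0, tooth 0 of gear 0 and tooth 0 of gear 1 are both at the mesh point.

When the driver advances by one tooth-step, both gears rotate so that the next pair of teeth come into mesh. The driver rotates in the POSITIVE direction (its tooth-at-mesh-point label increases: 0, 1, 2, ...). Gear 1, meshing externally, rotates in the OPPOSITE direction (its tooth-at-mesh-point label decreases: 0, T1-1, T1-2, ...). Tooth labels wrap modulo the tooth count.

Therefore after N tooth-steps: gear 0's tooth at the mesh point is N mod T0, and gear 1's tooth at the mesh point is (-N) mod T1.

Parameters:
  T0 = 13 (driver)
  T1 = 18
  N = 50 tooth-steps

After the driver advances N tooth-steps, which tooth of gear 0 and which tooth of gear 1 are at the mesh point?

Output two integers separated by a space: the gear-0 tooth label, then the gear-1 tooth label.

Gear 0 (driver, T0=13): tooth at mesh = N mod T0
  50 = 3 * 13 + 11, so 50 mod 13 = 11
  gear 0 tooth = 11
Gear 1 (driven, T1=18): tooth at mesh = (-N) mod T1
  50 = 2 * 18 + 14, so 50 mod 18 = 14
  (-50) mod 18 = (-14) mod 18 = 18 - 14 = 4
Mesh after 50 steps: gear-0 tooth 11 meets gear-1 tooth 4

Answer: 11 4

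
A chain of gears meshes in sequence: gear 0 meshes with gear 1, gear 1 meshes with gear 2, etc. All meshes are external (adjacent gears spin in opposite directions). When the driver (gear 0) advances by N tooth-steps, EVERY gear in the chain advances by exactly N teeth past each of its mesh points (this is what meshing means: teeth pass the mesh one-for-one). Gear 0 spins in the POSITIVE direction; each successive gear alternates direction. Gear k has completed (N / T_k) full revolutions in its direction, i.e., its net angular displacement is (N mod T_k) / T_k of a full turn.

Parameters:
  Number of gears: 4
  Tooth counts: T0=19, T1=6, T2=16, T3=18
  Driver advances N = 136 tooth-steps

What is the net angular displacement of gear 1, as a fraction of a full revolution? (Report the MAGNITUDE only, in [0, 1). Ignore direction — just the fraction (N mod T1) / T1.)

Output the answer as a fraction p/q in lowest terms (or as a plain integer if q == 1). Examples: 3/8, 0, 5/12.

Answer: 2/3

Derivation:
Chain of 4 gears, tooth counts: [19, 6, 16, 18]
  gear 0: T0=19, direction=positive, advance = 136 mod 19 = 3 teeth = 3/19 turn
  gear 1: T1=6, direction=negative, advance = 136 mod 6 = 4 teeth = 4/6 turn
  gear 2: T2=16, direction=positive, advance = 136 mod 16 = 8 teeth = 8/16 turn
  gear 3: T3=18, direction=negative, advance = 136 mod 18 = 10 teeth = 10/18 turn
Gear 1: 136 mod 6 = 4
Fraction = 4 / 6 = 2/3 (gcd(4,6)=2) = 2/3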